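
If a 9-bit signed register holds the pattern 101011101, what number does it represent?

pattern = 101011101 (MSB is 1 ⇒ negative)
Invert: 010100010, add 1 → 010100011 = 163, so the value is -163.
(Equivalently: 349 - 2^9 = 349 - 512 = -163.)

-163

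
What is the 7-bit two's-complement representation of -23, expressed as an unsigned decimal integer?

105

23 in 7 bits: 0010111
Invert: 1101000
Add 1:  1101001 = 105
(Check: 2^7 - 23 = 128 - 23 = 105.)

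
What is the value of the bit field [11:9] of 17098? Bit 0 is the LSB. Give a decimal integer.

1

v = 100001011001010
Shift right by 9: 100001
Mask low 3 bits: 001 = 1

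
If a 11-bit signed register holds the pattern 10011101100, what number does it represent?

-788

pattern = 10011101100 (MSB is 1 ⇒ negative)
Invert: 01100010011, add 1 → 01100010100 = 788, so the value is -788.
(Equivalently: 1260 - 2^11 = 1260 - 2048 = -788.)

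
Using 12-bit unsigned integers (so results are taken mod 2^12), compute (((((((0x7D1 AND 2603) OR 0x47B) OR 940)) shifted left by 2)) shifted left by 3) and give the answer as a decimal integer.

0x7D1 = 011111010001
2603 = 101000101011
→ AND → 001000000001 = 513
0x47B = 010001111011
→ OR → 011001111011 = 1659
940 = 001110101100
→ OR → 011111111111 = 2047
→ shifted left by 2 (mod 2^12) → 111111111100 = 4092
→ shifted left by 3 (mod 2^12) → 111111100000 = 4064

4064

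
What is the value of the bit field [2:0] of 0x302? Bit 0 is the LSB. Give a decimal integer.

v = 1100000010
Shift right by 0: 1100000010
Mask low 3 bits: 010 = 2

2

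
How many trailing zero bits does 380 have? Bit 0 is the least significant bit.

2

380 = 101111100
Trailing zeros: 2, so the lowest set bit is bit 2 (value 4).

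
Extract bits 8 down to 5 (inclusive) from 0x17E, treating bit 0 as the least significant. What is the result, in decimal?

11

v = 0101111110
Shift right by 5: 01011
Mask low 4 bits: 1011 = 11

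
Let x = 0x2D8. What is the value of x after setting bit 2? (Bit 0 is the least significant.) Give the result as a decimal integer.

732

x = 01011011000
bit 2 is currently 0; set it via x | (1 << 2) = x | 4
→ 01011011100 = 732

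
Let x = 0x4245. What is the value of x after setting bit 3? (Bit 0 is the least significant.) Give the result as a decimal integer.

16973

x = 0100001001000101
bit 3 is currently 0; set it via x | (1 << 3) = x | 8
→ 0100001001001101 = 16973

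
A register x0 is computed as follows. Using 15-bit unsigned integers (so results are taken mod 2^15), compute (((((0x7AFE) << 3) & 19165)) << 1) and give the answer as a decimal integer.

1440

0x7AFE = 111101011111110
→ << 3 (mod 2^15) → 101011111110000 = 22512
19165 = 100101011011101
→ & → 100001011010000 = 17104
→ << 1 (mod 2^15) → 000010110100000 = 1440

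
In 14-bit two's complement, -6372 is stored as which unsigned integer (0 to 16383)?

10012

6372 in 14 bits: 01100011100100
Invert: 10011100011011
Add 1:  10011100011100 = 10012
(Check: 2^14 - 6372 = 16384 - 6372 = 10012.)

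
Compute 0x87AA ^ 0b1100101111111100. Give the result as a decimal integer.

19542

0x87AA = 1000011110101010
b = 1100101111111100
XOR → 0100110001010110 = 19542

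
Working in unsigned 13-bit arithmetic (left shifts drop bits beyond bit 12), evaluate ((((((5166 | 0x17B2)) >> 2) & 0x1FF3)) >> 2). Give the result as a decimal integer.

5166 = 1010000101110
0x17B2 = 1011110110010
→ | → 1011110111110 = 6078
→ >> 2 → 0010111101111 = 1519
0x1FF3 = 1111111110011
→ & → 0010111100011 = 1507
→ >> 2 → 0000101111000 = 376

376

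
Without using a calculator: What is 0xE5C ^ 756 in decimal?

0xE5C = 111001011100
756 = 001011110100
XOR → 110010101000 = 3240

3240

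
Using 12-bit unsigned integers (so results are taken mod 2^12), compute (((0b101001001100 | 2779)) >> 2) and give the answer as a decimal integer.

695

0b101001001100 = 101001001100
2779 = 101011011011
→ | → 101011011111 = 2783
→ >> 2 → 001010110111 = 695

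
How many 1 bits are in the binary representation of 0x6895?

7

0x6895 = 110100010010101
Count the 1s: 1 + 1 + 1 + 1 + 1 + 1 + 1 = 7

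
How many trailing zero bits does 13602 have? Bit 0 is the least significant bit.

1

13602 = 11010100100010
Trailing zeros: 1, so the lowest set bit is bit 1 (value 2).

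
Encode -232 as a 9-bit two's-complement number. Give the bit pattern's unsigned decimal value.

280

232 in 9 bits: 011101000
Invert: 100010111
Add 1:  100011000 = 280
(Check: 2^9 - 232 = 512 - 232 = 280.)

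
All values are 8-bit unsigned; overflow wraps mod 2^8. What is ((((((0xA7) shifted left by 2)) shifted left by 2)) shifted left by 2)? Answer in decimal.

0xA7 = 10100111
→ shifted left by 2 (mod 2^8) → 10011100 = 156
→ shifted left by 2 (mod 2^8) → 01110000 = 112
→ shifted left by 2 (mod 2^8) → 11000000 = 192

192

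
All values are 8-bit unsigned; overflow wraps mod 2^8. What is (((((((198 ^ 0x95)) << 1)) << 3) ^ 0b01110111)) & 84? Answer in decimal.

68

198 = 11000110
0x95 = 10010101
→ ^ → 01010011 = 83
→ << 1 (mod 2^8) → 10100110 = 166
→ << 3 (mod 2^8) → 00110000 = 48
0b01110111 = 01110111
→ ^ → 01000111 = 71
84 = 01010100
→ & → 01000100 = 68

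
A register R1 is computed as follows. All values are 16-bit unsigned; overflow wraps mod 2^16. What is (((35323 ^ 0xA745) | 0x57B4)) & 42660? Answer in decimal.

9892

35323 = 1000100111111011
0xA745 = 1010011101000101
→ ^ → 0010111010111110 = 11966
0x57B4 = 0101011110110100
→ | → 0111111110111110 = 32702
42660 = 1010011010100100
→ & → 0010011010100100 = 9892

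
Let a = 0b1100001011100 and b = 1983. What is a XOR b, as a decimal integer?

a = 1100001011100
1983 = 0011110111111
XOR → 1111111100011 = 8163

8163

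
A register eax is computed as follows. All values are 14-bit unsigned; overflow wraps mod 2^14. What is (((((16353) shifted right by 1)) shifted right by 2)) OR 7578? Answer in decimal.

16353 = 11111111100001
→ shifted right by 1 → 01111111110000 = 8176
→ shifted right by 2 → 00011111111100 = 2044
7578 = 01110110011010
→ OR → 01111111111110 = 8190

8190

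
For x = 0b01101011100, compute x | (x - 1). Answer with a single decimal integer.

863

x = 1101011100 = 860
x - 1 = 1101011011
OR    = 1101011111 = 863
(x | (x - 1) sets all bits below the lowest set bit.)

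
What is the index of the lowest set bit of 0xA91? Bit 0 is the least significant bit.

0xA91 = 101010010001
Trailing zeros: 0, so the lowest set bit is bit 0 (value 1).

0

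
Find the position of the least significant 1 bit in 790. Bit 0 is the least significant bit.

1

790 = 1100010110
Trailing zeros: 1, so the lowest set bit is bit 1 (value 2).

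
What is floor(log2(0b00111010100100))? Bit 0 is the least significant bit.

0b00111010100100 = 111010100100
The topmost 1 is at position 11 (since 2^11 = 2048 ≤ 3748 < 4096).

11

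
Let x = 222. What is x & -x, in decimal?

x = 11011110 = 222
-x (two's complement) = …00100010
AND   = 00000010 = 2
(x & -x isolates the lowest set bit of x.)

2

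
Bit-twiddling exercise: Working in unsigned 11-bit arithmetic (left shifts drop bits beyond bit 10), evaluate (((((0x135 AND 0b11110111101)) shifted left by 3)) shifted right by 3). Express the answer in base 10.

0x135 = 00100110101
0b11110111101 = 11110111101
→ AND → 00100110101 = 309
→ shifted left by 3 (mod 2^11) → 00110101000 = 424
→ shifted right by 3 → 00000110101 = 53

53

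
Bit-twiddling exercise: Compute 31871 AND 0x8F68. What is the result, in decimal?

3176

31871 = 0111110001111111
0x8F68 = 1000111101101000
AND → 0000110001101000 = 3176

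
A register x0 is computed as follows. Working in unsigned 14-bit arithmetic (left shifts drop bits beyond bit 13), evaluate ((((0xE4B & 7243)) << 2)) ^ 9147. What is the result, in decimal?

4759

0xE4B = 00111001001011
7243 = 01110001001011
→ & → 00110001001011 = 3147
→ << 2 (mod 2^14) → 11000100101100 = 12588
9147 = 10001110111011
→ ^ → 01001010010111 = 4759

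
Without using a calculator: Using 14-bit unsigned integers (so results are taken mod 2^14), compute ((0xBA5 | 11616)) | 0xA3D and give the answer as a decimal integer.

0xBA5 = 00101110100101
11616 = 10110101100000
→ | → 10111111100101 = 12261
0xA3D = 00101000111101
→ | → 10111111111101 = 12285

12285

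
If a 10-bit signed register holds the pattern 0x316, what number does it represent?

-234

pattern = 1100010110 (MSB is 1 ⇒ negative)
Invert: 0011101001, add 1 → 0011101010 = 234, so the value is -234.
(Equivalently: 790 - 2^10 = 790 - 1024 = -234.)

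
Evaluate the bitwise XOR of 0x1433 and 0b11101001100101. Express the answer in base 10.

0x1433 = 01010000110011
b = 11101001100101
XOR → 10111001010110 = 11862

11862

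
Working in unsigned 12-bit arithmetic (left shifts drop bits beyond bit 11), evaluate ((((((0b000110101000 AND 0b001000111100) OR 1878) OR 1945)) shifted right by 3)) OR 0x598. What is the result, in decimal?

0b000110101000 = 000110101000
0b001000111100 = 001000111100
→ AND → 000000101000 = 40
1878 = 011101010110
→ OR → 011101111110 = 1918
1945 = 011110011001
→ OR → 011111111111 = 2047
→ shifted right by 3 → 000011111111 = 255
0x598 = 010110011000
→ OR → 010111111111 = 1535

1535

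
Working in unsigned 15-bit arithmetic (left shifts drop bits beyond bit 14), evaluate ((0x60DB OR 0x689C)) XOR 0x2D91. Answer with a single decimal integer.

0x60DB = 110000011011011
0x689C = 110100010011100
→ OR → 110100011011111 = 26847
0x2D91 = 010110110010001
→ XOR → 100010101001110 = 17742

17742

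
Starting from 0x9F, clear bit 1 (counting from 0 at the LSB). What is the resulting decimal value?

x = 010011111
bit 1 is currently 1; clear it via x & ~(1 << 1) = x & ~2
→ 010011101 = 157

157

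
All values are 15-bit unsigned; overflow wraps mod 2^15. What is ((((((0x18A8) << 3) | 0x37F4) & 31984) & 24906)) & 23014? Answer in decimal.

16448

0x18A8 = 001100010101000
→ << 3 (mod 2^15) → 100010101000000 = 17728
0x37F4 = 011011111110100
→ | → 111011111110100 = 30708
31984 = 111110011110000
→ & → 111010011110000 = 29936
24906 = 110000101001010
→ & → 110000001000000 = 24640
23014 = 101100111100110
→ & → 100000001000000 = 16448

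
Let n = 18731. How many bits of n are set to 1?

7

18731 = 100100100101011
Count the 1s: 1 + 1 + 1 + 1 + 1 + 1 + 1 = 7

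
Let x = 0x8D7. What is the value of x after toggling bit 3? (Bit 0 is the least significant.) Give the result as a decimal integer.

x = 0100011010111
bit 3 is currently 0; toggle it via x ^ (1 << 3) = x ^ 8
→ 0100011011111 = 2271

2271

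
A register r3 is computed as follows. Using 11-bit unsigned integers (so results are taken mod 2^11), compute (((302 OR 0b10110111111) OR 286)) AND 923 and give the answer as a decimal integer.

411

302 = 00100101110
0b10110111111 = 10110111111
→ OR → 10110111111 = 1471
286 = 00100011110
→ OR → 10110111111 = 1471
923 = 01110011011
→ AND → 00110011011 = 411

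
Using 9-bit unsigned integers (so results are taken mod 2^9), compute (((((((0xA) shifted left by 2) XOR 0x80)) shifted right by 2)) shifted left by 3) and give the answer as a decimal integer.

336

0xA = 000001010
→ shifted left by 2 (mod 2^9) → 000101000 = 40
0x80 = 010000000
→ XOR → 010101000 = 168
→ shifted right by 2 → 000101010 = 42
→ shifted left by 3 (mod 2^9) → 101010000 = 336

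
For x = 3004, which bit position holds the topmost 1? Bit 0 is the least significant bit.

11

3004 = 101110111100
The topmost 1 is at position 11 (since 2^11 = 2048 ≤ 3004 < 4096).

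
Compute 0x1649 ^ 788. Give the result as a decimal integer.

0x1649 = 1011001001001
788 = 0001100010100
XOR → 1010101011101 = 5469

5469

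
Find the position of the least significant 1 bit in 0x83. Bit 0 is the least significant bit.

0x83 = 10000011
Trailing zeros: 0, so the lowest set bit is bit 0 (value 1).

0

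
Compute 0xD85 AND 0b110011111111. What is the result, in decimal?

0xD85 = 110110000101
b = 110011111111
AND → 110010000101 = 3205

3205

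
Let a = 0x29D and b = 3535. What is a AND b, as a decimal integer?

141

0x29D = 001010011101
3535 = 110111001111
AND → 000010001101 = 141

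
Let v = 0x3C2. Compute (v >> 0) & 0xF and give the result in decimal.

v = 01111000010
Shift right by 0: 01111000010
Mask low 4 bits: 0010 = 2

2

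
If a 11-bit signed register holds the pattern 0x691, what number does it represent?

pattern = 11010010001 (MSB is 1 ⇒ negative)
Invert: 00101101110, add 1 → 00101101111 = 367, so the value is -367.
(Equivalently: 1681 - 2^11 = 1681 - 2048 = -367.)

-367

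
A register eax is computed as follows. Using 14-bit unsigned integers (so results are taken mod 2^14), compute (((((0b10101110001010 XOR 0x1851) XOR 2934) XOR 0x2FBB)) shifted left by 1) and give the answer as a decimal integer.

0b10101110001010 = 10101110001010
0x1851 = 01100001010001
→ XOR → 11001111011011 = 13275
2934 = 00101101110110
→ XOR → 11100010101101 = 14509
0x2FBB = 10111110111011
→ XOR → 01011100010110 = 5910
→ shifted left by 1 (mod 2^14) → 10111000101100 = 11820

11820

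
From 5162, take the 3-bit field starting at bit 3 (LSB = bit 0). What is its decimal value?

v = 01010000101010
Shift right by 3: 01010000101
Mask low 3 bits: 101 = 5

5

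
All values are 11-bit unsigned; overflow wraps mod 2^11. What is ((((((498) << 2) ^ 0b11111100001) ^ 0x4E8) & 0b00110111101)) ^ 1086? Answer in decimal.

498 = 00111110010
→ << 2 (mod 2^11) → 11111001000 = 1992
0b11111100001 = 11111100001
→ ^ → 00000101001 = 41
0x4E8 = 10011101000
→ ^ → 10011000001 = 1217
0b00110111101 = 00110111101
→ & → 00010000001 = 129
1086 = 10000111110
→ ^ → 10010111111 = 1215

1215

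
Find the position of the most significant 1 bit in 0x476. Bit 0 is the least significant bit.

10

0x476 = 10001110110
The topmost 1 is at position 10 (since 2^10 = 1024 ≤ 1142 < 2048).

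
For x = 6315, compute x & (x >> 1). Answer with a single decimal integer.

x = 1100010101011 = 6315
x>>1 = 0110001010101
AND  = 0100000000001 = 2049
(x & (x >> 1) has a 1 wherever x has two consecutive 1 bits.)

2049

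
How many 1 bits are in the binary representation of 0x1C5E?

0x1C5E = 1110001011110
Count the 1s: 1 + 1 + 1 + 1 + 1 + 1 + 1 + 1 = 8

8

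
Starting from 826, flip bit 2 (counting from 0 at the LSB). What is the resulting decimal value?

830

x = 001100111010
bit 2 is currently 0; toggle it via x ^ (1 << 2) = x ^ 4
→ 001100111110 = 830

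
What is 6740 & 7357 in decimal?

6164

6740 = 1101001010100
7357 = 1110010111101
AND → 1100000010100 = 6164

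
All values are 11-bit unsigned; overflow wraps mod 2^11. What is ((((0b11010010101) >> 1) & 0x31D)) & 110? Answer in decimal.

8

0b11010010101 = 11010010101
→ >> 1 → 01101001010 = 842
0x31D = 01100011101
→ & → 01100001000 = 776
110 = 00001101110
→ & → 00000001000 = 8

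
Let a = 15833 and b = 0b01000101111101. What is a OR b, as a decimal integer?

15833 = 11110111011001
b = 01000101111101
 OR → 11110111111101 = 15869

15869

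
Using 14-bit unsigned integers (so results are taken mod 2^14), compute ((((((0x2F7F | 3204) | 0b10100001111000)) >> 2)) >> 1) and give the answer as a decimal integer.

0x2F7F = 10111101111111
3204 = 00110010000100
→ | → 10111111111111 = 12287
0b10100001111000 = 10100001111000
→ | → 10111111111111 = 12287
→ >> 2 → 00101111111111 = 3071
→ >> 1 → 00010111111111 = 1535

1535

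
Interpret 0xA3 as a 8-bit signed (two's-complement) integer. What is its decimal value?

pattern = 10100011 (MSB is 1 ⇒ negative)
Invert: 01011100, add 1 → 01011101 = 93, so the value is -93.
(Equivalently: 163 - 2^8 = 163 - 256 = -93.)

-93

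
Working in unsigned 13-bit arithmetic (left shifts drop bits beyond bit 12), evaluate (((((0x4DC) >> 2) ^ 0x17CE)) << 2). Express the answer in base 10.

7140

0x4DC = 0010011011100
→ >> 2 → 0000100110111 = 311
0x17CE = 1011111001110
→ ^ → 1011011111001 = 5881
→ << 2 (mod 2^13) → 1101111100100 = 7140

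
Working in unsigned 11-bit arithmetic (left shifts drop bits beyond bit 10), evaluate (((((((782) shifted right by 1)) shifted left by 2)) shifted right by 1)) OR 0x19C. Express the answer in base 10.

926

782 = 01100001110
→ shifted right by 1 → 00110000111 = 391
→ shifted left by 2 (mod 2^11) → 11000011100 = 1564
→ shifted right by 1 → 01100001110 = 782
0x19C = 00110011100
→ OR → 01110011110 = 926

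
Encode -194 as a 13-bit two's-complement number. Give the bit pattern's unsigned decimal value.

7998

194 in 13 bits: 0000011000010
Invert: 1111100111101
Add 1:  1111100111110 = 7998
(Check: 2^13 - 194 = 8192 - 194 = 7998.)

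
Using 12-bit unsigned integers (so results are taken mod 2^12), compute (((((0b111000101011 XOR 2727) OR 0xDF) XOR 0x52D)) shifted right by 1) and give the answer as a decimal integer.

249

0b111000101011 = 111000101011
2727 = 101010100111
→ XOR → 010010001100 = 1164
0xDF = 000011011111
→ OR → 010011011111 = 1247
0x52D = 010100101101
→ XOR → 000111110010 = 498
→ shifted right by 1 → 000011111001 = 249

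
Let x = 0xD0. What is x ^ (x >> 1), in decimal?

x = 11010000 = 208
x>>1 = 01101000
XOR  = 10111000 = 184
(x ^ (x >> 1) gives the standard binary-reflected Gray code of x.)

184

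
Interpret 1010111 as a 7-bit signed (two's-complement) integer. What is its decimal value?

-41

pattern = 1010111 (MSB is 1 ⇒ negative)
Invert: 0101000, add 1 → 0101001 = 41, so the value is -41.
(Equivalently: 87 - 2^7 = 87 - 128 = -41.)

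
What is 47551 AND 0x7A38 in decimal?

47551 = 1011100110111111
0x7A38 = 0111101000111000
AND → 0011100000111000 = 14392

14392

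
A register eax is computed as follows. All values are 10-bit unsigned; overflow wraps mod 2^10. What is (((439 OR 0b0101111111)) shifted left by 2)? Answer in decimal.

1020

439 = 0110110111
0b0101111111 = 0101111111
→ OR → 0111111111 = 511
→ shifted left by 2 (mod 2^10) → 1111111100 = 1020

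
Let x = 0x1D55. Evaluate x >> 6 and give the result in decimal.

117

0x1D55 = 1110101010101
shift right by 6 → 0000001110101 = 117
(equivalently, floor(7509 / 64))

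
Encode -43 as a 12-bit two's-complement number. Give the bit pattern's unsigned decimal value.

4053

43 in 12 bits: 000000101011
Invert: 111111010100
Add 1:  111111010101 = 4053
(Check: 2^12 - 43 = 4096 - 43 = 4053.)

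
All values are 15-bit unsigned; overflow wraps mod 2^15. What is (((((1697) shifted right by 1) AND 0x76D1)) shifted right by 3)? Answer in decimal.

74

1697 = 000011010100001
→ shifted right by 1 → 000001101010000 = 848
0x76D1 = 111011011010001
→ AND → 000001001010000 = 592
→ shifted right by 3 → 000000001001010 = 74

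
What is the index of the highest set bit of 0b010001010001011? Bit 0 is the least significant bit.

0b010001010001011 = 10001010001011
The topmost 1 is at position 13 (since 2^13 = 8192 ≤ 8843 < 16384).

13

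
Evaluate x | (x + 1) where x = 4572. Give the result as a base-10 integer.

x = 1000111011100 = 4572
x + 1 = 1000111011101
OR    = 1000111011101 = 4573
(x | (x + 1) sets the lowest cleared bit.)

4573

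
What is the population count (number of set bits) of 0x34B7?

0x34B7 = 11010010110111
Count the 1s: 1 + 1 + 1 + 1 + 1 + 1 + 1 + 1 + 1 = 9

9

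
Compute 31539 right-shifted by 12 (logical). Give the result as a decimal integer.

7

31539 = 111101100110011
shift right by 12 → 000000000000111 = 7
(equivalently, floor(31539 / 4096))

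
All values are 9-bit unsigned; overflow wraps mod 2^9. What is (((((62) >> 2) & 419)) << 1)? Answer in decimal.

6

62 = 000111110
→ >> 2 → 000001111 = 15
419 = 110100011
→ & → 000000011 = 3
→ << 1 (mod 2^9) → 000000110 = 6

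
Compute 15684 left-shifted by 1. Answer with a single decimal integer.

31368

15684 = 011110101000100
shift left by 1 → 111101010001000 = 31368
(equivalently, 15684 × 2^1 = 15684 × 2)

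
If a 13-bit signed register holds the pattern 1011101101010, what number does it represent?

pattern = 1011101101010 (MSB is 1 ⇒ negative)
Invert: 0100010010101, add 1 → 0100010010110 = 2198, so the value is -2198.
(Equivalently: 5994 - 2^13 = 5994 - 8192 = -2198.)

-2198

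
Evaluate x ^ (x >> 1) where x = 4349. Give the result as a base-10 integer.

6275

x = 1000011111101 = 4349
x>>1 = 0100001111110
XOR  = 1100010000011 = 6275
(x ^ (x >> 1) gives the standard binary-reflected Gray code of x.)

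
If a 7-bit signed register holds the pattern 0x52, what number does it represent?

pattern = 1010010 (MSB is 1 ⇒ negative)
Invert: 0101101, add 1 → 0101110 = 46, so the value is -46.
(Equivalently: 82 - 2^7 = 82 - 128 = -46.)

-46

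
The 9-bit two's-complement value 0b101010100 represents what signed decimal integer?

-172

pattern = 101010100 (MSB is 1 ⇒ negative)
Invert: 010101011, add 1 → 010101100 = 172, so the value is -172.
(Equivalently: 340 - 2^9 = 340 - 512 = -172.)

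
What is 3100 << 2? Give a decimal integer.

3100 = 00110000011100
shift left by 2 → 11000001110000 = 12400
(equivalently, 3100 × 2^2 = 3100 × 4)

12400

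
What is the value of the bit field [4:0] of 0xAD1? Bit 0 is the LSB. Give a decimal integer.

17

v = 101011010001
Shift right by 0: 101011010001
Mask low 5 bits: 10001 = 17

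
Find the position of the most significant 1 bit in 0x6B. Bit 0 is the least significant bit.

6

0x6B = 1101011
The topmost 1 is at position 6 (since 2^6 = 64 ≤ 107 < 128).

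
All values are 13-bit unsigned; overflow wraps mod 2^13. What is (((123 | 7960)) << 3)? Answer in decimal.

123 = 0000001111011
7960 = 1111100011000
→ | → 1111101111011 = 8059
→ << 3 (mod 2^13) → 1101111011000 = 7128

7128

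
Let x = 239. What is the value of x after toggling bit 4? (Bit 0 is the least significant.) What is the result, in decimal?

x = 11101111
bit 4 is currently 0; toggle it via x ^ (1 << 4) = x ^ 16
→ 11111111 = 255

255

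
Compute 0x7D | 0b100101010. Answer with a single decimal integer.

383

0x7D = 001111101
b = 100101010
 OR → 101111111 = 383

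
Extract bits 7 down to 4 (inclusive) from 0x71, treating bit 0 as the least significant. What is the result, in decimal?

7

v = 01110001
Shift right by 4: 0111
Mask low 4 bits: 0111 = 7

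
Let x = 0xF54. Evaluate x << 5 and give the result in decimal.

125568

0xF54 = 00000111101010100
shift left by 5 → 11110101010000000 = 125568
(equivalently, 3924 × 2^5 = 3924 × 32)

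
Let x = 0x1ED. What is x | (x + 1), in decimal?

x = 111101101 = 493
x + 1 = 111101110
OR    = 111101111 = 495
(x | (x + 1) sets the lowest cleared bit.)

495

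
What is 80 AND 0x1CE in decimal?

64

80 = 001010000
0x1CE = 111001110
AND → 001000000 = 64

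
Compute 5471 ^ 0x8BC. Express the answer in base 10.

7651

5471 = 1010101011111
0x8BC = 0100010111100
XOR → 1110111100011 = 7651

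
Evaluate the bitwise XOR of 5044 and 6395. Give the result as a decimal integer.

5044 = 1001110110100
6395 = 1100011111011
XOR → 0101101001111 = 2895

2895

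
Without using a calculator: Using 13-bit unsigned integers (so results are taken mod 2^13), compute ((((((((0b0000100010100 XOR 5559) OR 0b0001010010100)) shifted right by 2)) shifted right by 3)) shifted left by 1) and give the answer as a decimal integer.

362

0b0000100010100 = 0000100010100
5559 = 1010110110111
→ XOR → 1010010100011 = 5283
0b0001010010100 = 0001010010100
→ OR → 1011010110111 = 5815
→ shifted right by 2 → 0010110101101 = 1453
→ shifted right by 3 → 0000010110101 = 181
→ shifted left by 1 (mod 2^13) → 0000101101010 = 362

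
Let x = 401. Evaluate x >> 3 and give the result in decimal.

50

401 = 110010001
shift right by 3 → 000110010 = 50
(equivalently, floor(401 / 8))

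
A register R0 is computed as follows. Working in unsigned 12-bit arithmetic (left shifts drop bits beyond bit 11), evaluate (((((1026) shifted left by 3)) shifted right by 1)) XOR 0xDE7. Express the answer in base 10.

3567

1026 = 010000000010
→ shifted left by 3 (mod 2^12) → 000000010000 = 16
→ shifted right by 1 → 000000001000 = 8
0xDE7 = 110111100111
→ XOR → 110111101111 = 3567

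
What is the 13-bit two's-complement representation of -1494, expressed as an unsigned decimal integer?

1494 in 13 bits: 0010111010110
Invert: 1101000101001
Add 1:  1101000101010 = 6698
(Check: 2^13 - 1494 = 8192 - 1494 = 6698.)

6698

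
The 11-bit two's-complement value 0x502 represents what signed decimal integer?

pattern = 10100000010 (MSB is 1 ⇒ negative)
Invert: 01011111101, add 1 → 01011111110 = 766, so the value is -766.
(Equivalently: 1282 - 2^11 = 1282 - 2048 = -766.)

-766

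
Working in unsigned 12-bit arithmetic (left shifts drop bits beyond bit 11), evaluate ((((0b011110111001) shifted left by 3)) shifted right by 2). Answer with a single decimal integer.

882

0b011110111001 = 011110111001
→ shifted left by 3 (mod 2^12) → 110111001000 = 3528
→ shifted right by 2 → 001101110010 = 882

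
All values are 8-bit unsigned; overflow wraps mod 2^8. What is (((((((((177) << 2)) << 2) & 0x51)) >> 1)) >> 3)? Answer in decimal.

1

177 = 10110001
→ << 2 (mod 2^8) → 11000100 = 196
→ << 2 (mod 2^8) → 00010000 = 16
0x51 = 01010001
→ & → 00010000 = 16
→ >> 1 → 00001000 = 8
→ >> 3 → 00000001 = 1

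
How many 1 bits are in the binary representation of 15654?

8

15654 = 11110100100110
Count the 1s: 1 + 1 + 1 + 1 + 1 + 1 + 1 + 1 = 8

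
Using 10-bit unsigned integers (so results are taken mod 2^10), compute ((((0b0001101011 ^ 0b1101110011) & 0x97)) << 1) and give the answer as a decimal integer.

0b0001101011 = 0001101011
0b1101110011 = 1101110011
→ ^ → 1100011000 = 792
0x97 = 0010010111
→ & → 0000010000 = 16
→ << 1 (mod 2^10) → 0000100000 = 32

32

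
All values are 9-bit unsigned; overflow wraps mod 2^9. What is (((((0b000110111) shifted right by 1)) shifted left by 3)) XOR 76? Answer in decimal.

0b000110111 = 000110111
→ shifted right by 1 → 000011011 = 27
→ shifted left by 3 (mod 2^9) → 011011000 = 216
76 = 001001100
→ XOR → 010010100 = 148

148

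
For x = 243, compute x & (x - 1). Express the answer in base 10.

x = 11110011 = 243
x - 1 = 11110010
AND   = 11110010 = 242
(x & (x - 1) clears the lowest set bit of x.)

242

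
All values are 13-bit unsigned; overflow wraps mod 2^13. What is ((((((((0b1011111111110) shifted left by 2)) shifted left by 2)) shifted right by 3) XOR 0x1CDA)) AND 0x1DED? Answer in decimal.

7460

0b1011111111110 = 1011111111110
→ shifted left by 2 (mod 2^13) → 1111111111000 = 8184
→ shifted left by 2 (mod 2^13) → 1111111100000 = 8160
→ shifted right by 3 → 0001111111100 = 1020
0x1CDA = 1110011011010
→ XOR → 1111100100110 = 7974
0x1DED = 1110111101101
→ AND → 1110100100100 = 7460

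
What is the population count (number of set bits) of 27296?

27296 = 110101010100000
Count the 1s: 1 + 1 + 1 + 1 + 1 + 1 = 6

6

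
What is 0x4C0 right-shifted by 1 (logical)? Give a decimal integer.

608

0x4C0 = 10011000000
shift right by 1 → 01001100000 = 608
(equivalently, floor(1216 / 2))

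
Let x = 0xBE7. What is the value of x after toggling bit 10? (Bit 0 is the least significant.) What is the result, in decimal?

4071

x = 0101111100111
bit 10 is currently 0; toggle it via x ^ (1 << 10) = x ^ 1024
→ 0111111100111 = 4071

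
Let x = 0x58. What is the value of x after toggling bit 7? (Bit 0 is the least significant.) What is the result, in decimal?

x = 01011000
bit 7 is currently 0; toggle it via x ^ (1 << 7) = x ^ 128
→ 11011000 = 216

216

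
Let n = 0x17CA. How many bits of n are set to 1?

0x17CA = 1011111001010
Count the 1s: 1 + 1 + 1 + 1 + 1 + 1 + 1 + 1 = 8

8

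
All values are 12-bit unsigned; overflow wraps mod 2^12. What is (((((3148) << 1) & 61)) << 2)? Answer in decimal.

3148 = 110001001100
→ << 1 (mod 2^12) → 100010011000 = 2200
61 = 000000111101
→ & → 000000011000 = 24
→ << 2 (mod 2^12) → 000001100000 = 96

96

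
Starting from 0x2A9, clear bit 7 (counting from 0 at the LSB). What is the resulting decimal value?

x = 1010101001
bit 7 is currently 1; clear it via x & ~(1 << 7) = x & ~128
→ 1000101001 = 553

553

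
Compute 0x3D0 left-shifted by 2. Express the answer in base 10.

3904

0x3D0 = 001111010000
shift left by 2 → 111101000000 = 3904
(equivalently, 976 × 2^2 = 976 × 4)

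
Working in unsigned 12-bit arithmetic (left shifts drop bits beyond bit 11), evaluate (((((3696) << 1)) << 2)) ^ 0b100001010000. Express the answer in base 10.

3024

3696 = 111001110000
→ << 1 (mod 2^12) → 110011100000 = 3296
→ << 2 (mod 2^12) → 001110000000 = 896
0b100001010000 = 100001010000
→ ^ → 101111010000 = 3024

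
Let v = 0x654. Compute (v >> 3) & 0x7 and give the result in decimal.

v = 11001010100
Shift right by 3: 11001010
Mask low 3 bits: 010 = 2

2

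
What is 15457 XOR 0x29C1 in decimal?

5536

15457 = 11110001100001
0x29C1 = 10100111000001
XOR → 01010110100000 = 5536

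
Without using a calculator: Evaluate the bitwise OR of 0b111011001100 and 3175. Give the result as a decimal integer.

3823

a = 111011001100
3175 = 110001100111
 OR → 111011101111 = 3823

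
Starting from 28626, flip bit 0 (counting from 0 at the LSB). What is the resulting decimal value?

x = 110111111010010
bit 0 is currently 0; toggle it via x ^ (1 << 0) = x ^ 1
→ 110111111010011 = 28627

28627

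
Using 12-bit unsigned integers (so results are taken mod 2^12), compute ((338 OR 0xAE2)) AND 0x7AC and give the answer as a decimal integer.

338 = 000101010010
0xAE2 = 101011100010
→ OR → 101111110010 = 3058
0x7AC = 011110101100
→ AND → 001110100000 = 928

928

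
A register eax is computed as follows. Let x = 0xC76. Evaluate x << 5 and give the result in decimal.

0xC76 = 00000110001110110
shift left by 5 → 11000111011000000 = 102080
(equivalently, 3190 × 2^5 = 3190 × 32)

102080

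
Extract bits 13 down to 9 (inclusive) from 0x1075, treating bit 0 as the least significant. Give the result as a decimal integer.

8

v = 01000001110101
Shift right by 9: 01000
Mask low 5 bits: 01000 = 8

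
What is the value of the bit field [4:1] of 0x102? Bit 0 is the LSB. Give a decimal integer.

v = 100000010
Shift right by 1: 10000001
Mask low 4 bits: 0001 = 1

1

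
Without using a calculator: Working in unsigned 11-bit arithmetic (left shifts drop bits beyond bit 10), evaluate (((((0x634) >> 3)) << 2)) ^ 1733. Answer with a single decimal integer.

0x634 = 11000110100
→ >> 3 → 00011000110 = 198
→ << 2 (mod 2^11) → 01100011000 = 792
1733 = 11011000101
→ ^ → 10111011101 = 1501

1501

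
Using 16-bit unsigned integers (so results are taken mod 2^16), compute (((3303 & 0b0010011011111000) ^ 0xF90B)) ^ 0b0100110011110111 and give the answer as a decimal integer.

45340

3303 = 0000110011100111
0b0010011011111000 = 0010011011111000
→ & → 0000010011100000 = 1248
0xF90B = 1111100100001011
→ ^ → 1111110111101011 = 65003
0b0100110011110111 = 0100110011110111
→ ^ → 1011000100011100 = 45340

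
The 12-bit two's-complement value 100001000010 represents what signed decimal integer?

pattern = 100001000010 (MSB is 1 ⇒ negative)
Invert: 011110111101, add 1 → 011110111110 = 1982, so the value is -1982.
(Equivalently: 2114 - 2^12 = 2114 - 4096 = -1982.)

-1982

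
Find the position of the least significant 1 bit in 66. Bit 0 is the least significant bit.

1

66 = 1000010
Trailing zeros: 1, so the lowest set bit is bit 1 (value 2).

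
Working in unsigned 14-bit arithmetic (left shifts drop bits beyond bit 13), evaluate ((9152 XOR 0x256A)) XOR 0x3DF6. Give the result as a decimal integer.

9152 = 10001111000000
0x256A = 10010101101010
→ XOR → 00011010101010 = 1706
0x3DF6 = 11110111110110
→ XOR → 11101101011100 = 15196

15196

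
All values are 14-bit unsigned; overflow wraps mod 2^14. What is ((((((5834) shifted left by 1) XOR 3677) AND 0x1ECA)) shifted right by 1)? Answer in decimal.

5834 = 01011011001010
→ shifted left by 1 (mod 2^14) → 10110110010100 = 11668
3677 = 00111001011101
→ XOR → 10001111001001 = 9161
0x1ECA = 01111011001010
→ AND → 00001011001000 = 712
→ shifted right by 1 → 00000101100100 = 356

356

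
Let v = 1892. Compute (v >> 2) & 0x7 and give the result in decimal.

v = 11101100100
Shift right by 2: 111011001
Mask low 3 bits: 001 = 1

1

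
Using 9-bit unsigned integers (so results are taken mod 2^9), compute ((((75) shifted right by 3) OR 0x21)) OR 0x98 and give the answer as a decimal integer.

75 = 001001011
→ shifted right by 3 → 000001001 = 9
0x21 = 000100001
→ OR → 000101001 = 41
0x98 = 010011000
→ OR → 010111001 = 185

185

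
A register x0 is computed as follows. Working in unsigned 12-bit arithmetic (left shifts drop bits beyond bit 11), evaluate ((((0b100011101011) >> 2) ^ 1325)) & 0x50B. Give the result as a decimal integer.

0b100011101011 = 100011101011
→ >> 2 → 001000111010 = 570
1325 = 010100101101
→ ^ → 011100010111 = 1815
0x50B = 010100001011
→ & → 010100000011 = 1283

1283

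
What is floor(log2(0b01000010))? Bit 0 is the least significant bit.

6

0b01000010 = 1000010
The topmost 1 is at position 6 (since 2^6 = 64 ≤ 66 < 128).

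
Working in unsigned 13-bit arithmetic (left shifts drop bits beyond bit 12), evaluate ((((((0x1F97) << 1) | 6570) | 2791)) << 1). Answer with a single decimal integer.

8158

0x1F97 = 1111110010111
→ << 1 (mod 2^13) → 1111100101110 = 7982
6570 = 1100110101010
→ | → 1111110101110 = 8110
2791 = 0101011100111
→ | → 1111111101111 = 8175
→ << 1 (mod 2^13) → 1111111011110 = 8158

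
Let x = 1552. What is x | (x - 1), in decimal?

x = 11000010000 = 1552
x - 1 = 11000001111
OR    = 11000011111 = 1567
(x | (x - 1) sets all bits below the lowest set bit.)

1567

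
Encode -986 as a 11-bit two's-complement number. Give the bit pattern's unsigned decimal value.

1062

986 in 11 bits: 01111011010
Invert: 10000100101
Add 1:  10000100110 = 1062
(Check: 2^11 - 986 = 2048 - 986 = 1062.)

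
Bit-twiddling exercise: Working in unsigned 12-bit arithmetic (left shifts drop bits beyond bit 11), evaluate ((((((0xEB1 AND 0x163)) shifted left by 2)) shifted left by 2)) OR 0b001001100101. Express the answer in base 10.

0xEB1 = 111010110001
0x163 = 000101100011
→ AND → 000000100001 = 33
→ shifted left by 2 (mod 2^12) → 000010000100 = 132
→ shifted left by 2 (mod 2^12) → 001000010000 = 528
0b001001100101 = 001001100101
→ OR → 001001110101 = 629

629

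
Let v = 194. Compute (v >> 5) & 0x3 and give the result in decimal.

2

v = 11000010
Shift right by 5: 110
Mask low 2 bits: 10 = 2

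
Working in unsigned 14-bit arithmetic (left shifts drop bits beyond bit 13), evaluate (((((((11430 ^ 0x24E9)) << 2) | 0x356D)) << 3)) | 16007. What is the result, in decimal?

16367

11430 = 10110010100110
0x24E9 = 10010011101001
→ ^ → 00100001001111 = 2127
→ << 2 (mod 2^14) → 10000100111100 = 8508
0x356D = 11010101101101
→ | → 11010101111101 = 13693
→ << 3 (mod 2^14) → 10101111101000 = 11240
16007 = 11111010000111
→ | → 11111111101111 = 16367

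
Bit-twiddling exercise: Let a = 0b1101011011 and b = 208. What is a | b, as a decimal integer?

a = 1101011011
208 = 0011010000
 OR → 1111011011 = 987

987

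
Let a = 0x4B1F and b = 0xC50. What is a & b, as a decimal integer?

0x4B1F = 100101100011111
0xC50 = 000110001010000
AND → 000100000010000 = 2064

2064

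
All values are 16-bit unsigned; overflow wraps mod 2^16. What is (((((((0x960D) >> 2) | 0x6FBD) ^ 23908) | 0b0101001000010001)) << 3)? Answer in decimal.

38616

0x960D = 1001011000001101
→ >> 2 → 0010010110000011 = 9603
0x6FBD = 0110111110111101
→ | → 0110111110111111 = 28607
23908 = 0101110101100100
→ ^ → 0011001011011011 = 13019
0b0101001000010001 = 0101001000010001
→ | → 0111001011011011 = 29403
→ << 3 (mod 2^16) → 1001011011011000 = 38616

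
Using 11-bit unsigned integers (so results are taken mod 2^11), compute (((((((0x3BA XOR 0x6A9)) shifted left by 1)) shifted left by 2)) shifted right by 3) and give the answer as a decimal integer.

0x3BA = 01110111010
0x6A9 = 11010101001
→ XOR → 10100010011 = 1299
→ shifted left by 1 (mod 2^11) → 01000100110 = 550
→ shifted left by 2 (mod 2^11) → 00010011000 = 152
→ shifted right by 3 → 00000010011 = 19

19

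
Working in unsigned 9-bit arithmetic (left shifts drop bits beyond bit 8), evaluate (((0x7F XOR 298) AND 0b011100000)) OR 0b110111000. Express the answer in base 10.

504

0x7F = 001111111
298 = 100101010
→ XOR → 101010101 = 341
0b011100000 = 011100000
→ AND → 001000000 = 64
0b110111000 = 110111000
→ OR → 111111000 = 504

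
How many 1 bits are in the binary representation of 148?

3

148 = 10010100
Count the 1s: 1 + 1 + 1 = 3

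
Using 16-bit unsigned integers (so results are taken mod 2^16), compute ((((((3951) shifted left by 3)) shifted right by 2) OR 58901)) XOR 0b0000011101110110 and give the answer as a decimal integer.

63913

3951 = 0000111101101111
→ shifted left by 3 (mod 2^16) → 0111101101111000 = 31608
→ shifted right by 2 → 0001111011011110 = 7902
58901 = 1110011000010101
→ OR → 1111111011011111 = 65247
0b0000011101110110 = 0000011101110110
→ XOR → 1111100110101001 = 63913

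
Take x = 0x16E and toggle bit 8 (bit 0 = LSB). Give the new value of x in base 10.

110

x = 0101101110
bit 8 is currently 1; toggle it via x ^ (1 << 8) = x ^ 256
→ 0001101110 = 110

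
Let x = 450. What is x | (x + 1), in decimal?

451

x = 111000010 = 450
x + 1 = 111000011
OR    = 111000011 = 451
(x | (x + 1) sets the lowest cleared bit.)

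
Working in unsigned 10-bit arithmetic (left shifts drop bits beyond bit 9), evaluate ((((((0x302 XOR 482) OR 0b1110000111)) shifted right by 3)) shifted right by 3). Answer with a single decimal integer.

15

0x302 = 1100000010
482 = 0111100010
→ XOR → 1011100000 = 736
0b1110000111 = 1110000111
→ OR → 1111100111 = 999
→ shifted right by 3 → 0001111100 = 124
→ shifted right by 3 → 0000001111 = 15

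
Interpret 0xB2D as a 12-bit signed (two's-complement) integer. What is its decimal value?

pattern = 101100101101 (MSB is 1 ⇒ negative)
Invert: 010011010010, add 1 → 010011010011 = 1235, so the value is -1235.
(Equivalently: 2861 - 2^12 = 2861 - 4096 = -1235.)

-1235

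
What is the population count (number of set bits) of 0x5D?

0x5D = 1011101
Count the 1s: 1 + 1 + 1 + 1 + 1 = 5

5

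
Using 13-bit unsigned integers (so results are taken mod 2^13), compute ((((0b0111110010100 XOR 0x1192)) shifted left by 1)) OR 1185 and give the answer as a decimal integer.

7341

0b0111110010100 = 0111110010100
0x1192 = 1000110010010
→ XOR → 1111000000110 = 7686
→ shifted left by 1 (mod 2^13) → 1110000001100 = 7180
1185 = 0010010100001
→ OR → 1110010101101 = 7341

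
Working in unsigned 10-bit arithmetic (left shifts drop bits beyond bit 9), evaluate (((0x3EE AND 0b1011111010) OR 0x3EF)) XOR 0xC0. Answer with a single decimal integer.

0x3EE = 1111101110
0b1011111010 = 1011111010
→ AND → 1011101010 = 746
0x3EF = 1111101111
→ OR → 1111101111 = 1007
0xC0 = 0011000000
→ XOR → 1100101111 = 815

815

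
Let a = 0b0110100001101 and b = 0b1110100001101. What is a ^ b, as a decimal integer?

4096

a = 0110100001101
b = 1110100001101
XOR → 1000000000000 = 4096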